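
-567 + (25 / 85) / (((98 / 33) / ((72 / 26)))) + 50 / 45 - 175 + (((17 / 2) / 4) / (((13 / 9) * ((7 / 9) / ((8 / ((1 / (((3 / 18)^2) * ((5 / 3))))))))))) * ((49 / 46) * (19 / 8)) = -105996233069 / 143462592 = -738.84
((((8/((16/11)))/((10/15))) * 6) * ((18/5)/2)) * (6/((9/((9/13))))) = 2673/65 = 41.12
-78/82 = -39/41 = -0.95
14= 14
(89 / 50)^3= 704969 / 125000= 5.64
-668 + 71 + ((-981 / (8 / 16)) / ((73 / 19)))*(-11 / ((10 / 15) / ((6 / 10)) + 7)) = 95.54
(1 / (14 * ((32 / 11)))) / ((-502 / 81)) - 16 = -3599227 / 224896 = -16.00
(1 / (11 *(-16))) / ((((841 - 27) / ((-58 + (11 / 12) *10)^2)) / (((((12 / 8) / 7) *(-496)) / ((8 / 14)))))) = 2661319 / 859584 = 3.10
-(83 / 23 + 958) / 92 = -22117 / 2116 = -10.45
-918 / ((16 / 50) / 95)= -1090125 / 4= -272531.25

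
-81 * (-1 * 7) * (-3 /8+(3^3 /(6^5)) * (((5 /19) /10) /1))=-212.57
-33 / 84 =-11 / 28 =-0.39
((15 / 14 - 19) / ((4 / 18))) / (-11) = 2259 / 308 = 7.33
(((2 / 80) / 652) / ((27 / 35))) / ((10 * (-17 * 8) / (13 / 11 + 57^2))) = -31283 / 263355840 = -0.00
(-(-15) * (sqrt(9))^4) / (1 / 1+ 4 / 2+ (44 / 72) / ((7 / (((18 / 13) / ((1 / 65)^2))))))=8505 / 3596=2.37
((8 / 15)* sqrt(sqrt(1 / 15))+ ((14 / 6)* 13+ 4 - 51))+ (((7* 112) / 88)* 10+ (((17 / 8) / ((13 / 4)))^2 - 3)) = 8* 15^(3 / 4) / 225+ 1558253 / 22308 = 70.12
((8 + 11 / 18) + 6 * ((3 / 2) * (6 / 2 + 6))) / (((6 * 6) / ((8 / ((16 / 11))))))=17743 / 1296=13.69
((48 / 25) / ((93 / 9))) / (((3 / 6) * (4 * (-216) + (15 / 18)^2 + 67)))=-10368 / 22216925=-0.00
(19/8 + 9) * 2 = 91/4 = 22.75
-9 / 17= -0.53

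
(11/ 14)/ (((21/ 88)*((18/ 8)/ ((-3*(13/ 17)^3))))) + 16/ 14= -1777240/ 2166633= -0.82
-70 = -70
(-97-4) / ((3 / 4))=-404 / 3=-134.67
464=464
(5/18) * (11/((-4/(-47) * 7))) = 5.13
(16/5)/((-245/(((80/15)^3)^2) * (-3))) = 100.20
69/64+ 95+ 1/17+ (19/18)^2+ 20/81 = 954701/9792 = 97.50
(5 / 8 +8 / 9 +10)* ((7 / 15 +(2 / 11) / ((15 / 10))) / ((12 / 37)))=2975281 / 142560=20.87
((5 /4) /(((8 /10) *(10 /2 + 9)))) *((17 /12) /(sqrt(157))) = 0.01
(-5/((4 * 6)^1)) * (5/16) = -25/384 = -0.07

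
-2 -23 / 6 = -35 / 6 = -5.83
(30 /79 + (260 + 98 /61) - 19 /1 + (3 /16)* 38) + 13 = 10143467 /38552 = 263.11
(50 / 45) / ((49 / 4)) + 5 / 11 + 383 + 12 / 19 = 35409194 / 92169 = 384.18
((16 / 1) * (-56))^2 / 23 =802816 / 23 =34905.04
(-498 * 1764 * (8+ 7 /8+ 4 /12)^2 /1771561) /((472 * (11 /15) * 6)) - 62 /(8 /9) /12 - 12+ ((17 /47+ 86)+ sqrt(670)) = sqrt(670)+ 474004813334253 /6916854423424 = 94.41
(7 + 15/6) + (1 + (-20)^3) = -15979/2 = -7989.50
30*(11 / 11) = 30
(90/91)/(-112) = -0.01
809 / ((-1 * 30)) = -809 / 30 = -26.97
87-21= 66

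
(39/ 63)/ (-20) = -13/ 420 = -0.03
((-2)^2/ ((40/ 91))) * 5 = 91/ 2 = 45.50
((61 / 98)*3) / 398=183 / 39004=0.00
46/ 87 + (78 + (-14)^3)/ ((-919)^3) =35703203656/ 67525185633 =0.53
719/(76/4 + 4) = 719/23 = 31.26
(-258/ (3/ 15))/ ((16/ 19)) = -12255/ 8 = -1531.88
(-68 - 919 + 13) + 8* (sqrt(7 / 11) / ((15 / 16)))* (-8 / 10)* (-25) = -974 + 512* sqrt(77) / 33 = -837.86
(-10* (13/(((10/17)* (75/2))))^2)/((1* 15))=-97682/421875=-0.23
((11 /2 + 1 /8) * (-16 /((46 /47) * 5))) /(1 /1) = -423 /23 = -18.39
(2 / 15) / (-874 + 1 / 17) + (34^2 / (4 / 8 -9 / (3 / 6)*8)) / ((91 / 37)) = -19064796098 / 5820304035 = -3.28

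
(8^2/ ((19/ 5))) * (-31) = -9920/ 19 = -522.11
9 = 9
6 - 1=5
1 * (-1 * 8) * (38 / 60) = -76 / 15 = -5.07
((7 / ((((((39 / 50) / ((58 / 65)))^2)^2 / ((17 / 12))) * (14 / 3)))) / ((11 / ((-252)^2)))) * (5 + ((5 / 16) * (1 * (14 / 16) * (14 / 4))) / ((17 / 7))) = 1016959565343750 / 8973037931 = 113335.03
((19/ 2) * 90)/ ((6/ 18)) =2565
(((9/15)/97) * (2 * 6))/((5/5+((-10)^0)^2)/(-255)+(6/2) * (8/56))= 12852/72847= 0.18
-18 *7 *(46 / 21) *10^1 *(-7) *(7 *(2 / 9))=30053.33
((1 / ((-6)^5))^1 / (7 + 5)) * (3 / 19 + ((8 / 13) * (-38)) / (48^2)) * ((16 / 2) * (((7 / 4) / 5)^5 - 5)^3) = 0.00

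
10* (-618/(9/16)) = -32960/3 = -10986.67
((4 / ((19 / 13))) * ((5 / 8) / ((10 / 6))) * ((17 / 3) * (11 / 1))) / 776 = 2431 / 29488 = 0.08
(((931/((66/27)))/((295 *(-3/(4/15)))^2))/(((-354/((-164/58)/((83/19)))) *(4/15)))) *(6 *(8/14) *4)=6630848/2039182418625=0.00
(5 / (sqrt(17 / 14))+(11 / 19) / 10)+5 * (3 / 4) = 1447 / 380+5 * sqrt(238) / 17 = 8.35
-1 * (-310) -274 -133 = -97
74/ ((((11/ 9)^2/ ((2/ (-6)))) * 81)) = -74/ 363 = -0.20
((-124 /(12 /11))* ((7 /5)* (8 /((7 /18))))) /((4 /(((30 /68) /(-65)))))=6138 /1105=5.55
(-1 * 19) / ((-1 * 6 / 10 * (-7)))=-95 / 21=-4.52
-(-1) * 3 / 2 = 3 / 2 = 1.50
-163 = -163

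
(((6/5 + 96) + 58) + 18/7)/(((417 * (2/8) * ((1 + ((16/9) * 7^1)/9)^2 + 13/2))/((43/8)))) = 0.67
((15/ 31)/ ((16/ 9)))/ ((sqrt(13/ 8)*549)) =15*sqrt(26)/ 196664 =0.00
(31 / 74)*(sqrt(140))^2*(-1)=-2170 / 37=-58.65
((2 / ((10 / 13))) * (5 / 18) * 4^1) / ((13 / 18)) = 4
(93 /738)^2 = 961 /60516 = 0.02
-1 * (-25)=25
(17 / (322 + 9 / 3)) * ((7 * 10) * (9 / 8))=1071 / 260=4.12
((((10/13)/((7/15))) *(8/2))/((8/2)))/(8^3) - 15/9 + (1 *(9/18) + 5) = 3.84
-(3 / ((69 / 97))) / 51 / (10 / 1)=-97 / 11730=-0.01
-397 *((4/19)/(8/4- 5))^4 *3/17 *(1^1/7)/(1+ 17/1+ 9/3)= -0.00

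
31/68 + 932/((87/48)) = 1014915/1972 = 514.66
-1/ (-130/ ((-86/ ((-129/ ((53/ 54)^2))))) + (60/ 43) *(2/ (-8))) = 120787/ 24492795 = 0.00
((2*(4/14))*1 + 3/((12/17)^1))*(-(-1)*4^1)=135/7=19.29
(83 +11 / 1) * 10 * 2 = 1880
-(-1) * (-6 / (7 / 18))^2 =11664 / 49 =238.04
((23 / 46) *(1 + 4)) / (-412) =-5 / 824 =-0.01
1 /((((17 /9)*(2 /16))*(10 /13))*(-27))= -52 /255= -0.20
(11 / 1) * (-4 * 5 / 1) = -220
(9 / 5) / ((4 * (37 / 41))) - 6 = -5.50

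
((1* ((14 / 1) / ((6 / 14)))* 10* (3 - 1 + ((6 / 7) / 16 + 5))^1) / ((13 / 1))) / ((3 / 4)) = 27650 / 117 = 236.32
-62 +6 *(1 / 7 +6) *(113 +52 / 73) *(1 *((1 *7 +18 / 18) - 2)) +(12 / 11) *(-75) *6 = 138241526 / 5621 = 24593.76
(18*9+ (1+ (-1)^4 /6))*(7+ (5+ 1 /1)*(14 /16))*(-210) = -1678985 /4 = -419746.25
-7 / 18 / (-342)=0.00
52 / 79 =0.66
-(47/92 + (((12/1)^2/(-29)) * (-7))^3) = -94226857387/2243788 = -41994.55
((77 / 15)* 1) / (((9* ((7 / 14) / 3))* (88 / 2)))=7 / 90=0.08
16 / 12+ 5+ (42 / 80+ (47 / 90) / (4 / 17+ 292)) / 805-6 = 120212737 / 359931600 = 0.33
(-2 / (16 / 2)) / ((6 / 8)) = -1 / 3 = -0.33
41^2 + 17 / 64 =107601 / 64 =1681.27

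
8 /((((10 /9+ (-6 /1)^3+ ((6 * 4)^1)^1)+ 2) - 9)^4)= 52488 /10061336585521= 0.00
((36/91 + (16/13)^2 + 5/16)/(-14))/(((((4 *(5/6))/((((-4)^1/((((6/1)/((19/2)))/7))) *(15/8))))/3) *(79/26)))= 7194825/1840384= 3.91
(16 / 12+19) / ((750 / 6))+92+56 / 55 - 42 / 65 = 4962173 / 53625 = 92.53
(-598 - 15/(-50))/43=-139/10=-13.90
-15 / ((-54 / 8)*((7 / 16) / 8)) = 2560 / 63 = 40.63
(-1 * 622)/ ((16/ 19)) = -5909/ 8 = -738.62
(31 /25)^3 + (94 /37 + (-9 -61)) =-37897733 /578125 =-65.55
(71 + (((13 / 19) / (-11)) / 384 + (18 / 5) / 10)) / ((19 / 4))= 143176379 / 9530400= 15.02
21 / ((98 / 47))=141 / 14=10.07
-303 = -303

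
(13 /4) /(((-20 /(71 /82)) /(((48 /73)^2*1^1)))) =-66456 /1092445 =-0.06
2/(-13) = -2/13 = -0.15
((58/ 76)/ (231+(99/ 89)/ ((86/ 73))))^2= 12317226289/ 1137761404256961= 0.00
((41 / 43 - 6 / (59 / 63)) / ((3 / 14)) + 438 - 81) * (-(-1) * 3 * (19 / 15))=47945303 / 38055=1259.89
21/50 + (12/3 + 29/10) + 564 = 14283/25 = 571.32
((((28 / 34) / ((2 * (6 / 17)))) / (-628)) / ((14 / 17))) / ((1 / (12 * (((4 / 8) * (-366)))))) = 3111 / 628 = 4.95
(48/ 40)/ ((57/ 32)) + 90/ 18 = 539/ 95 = 5.67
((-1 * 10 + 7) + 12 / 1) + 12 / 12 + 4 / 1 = 14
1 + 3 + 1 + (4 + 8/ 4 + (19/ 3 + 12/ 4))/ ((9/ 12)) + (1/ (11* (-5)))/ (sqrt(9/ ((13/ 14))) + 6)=sqrt(182)/ 6270 + 239266/ 9405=25.44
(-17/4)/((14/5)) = -85/56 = -1.52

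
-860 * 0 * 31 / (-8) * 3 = 0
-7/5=-1.40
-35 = -35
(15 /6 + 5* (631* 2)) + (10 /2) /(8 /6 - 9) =290345 /46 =6311.85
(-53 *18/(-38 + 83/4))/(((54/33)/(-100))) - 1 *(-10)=-232510/69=-3369.71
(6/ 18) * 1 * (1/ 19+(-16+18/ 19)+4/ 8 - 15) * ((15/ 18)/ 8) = -295/ 288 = -1.02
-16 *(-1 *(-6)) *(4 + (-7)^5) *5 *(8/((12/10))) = 53769600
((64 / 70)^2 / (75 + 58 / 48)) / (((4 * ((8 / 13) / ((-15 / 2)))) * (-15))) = 4992 / 2240525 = 0.00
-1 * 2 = -2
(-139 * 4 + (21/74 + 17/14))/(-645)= 47872/55685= 0.86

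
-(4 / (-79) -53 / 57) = 4415 / 4503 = 0.98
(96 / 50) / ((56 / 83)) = 498 / 175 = 2.85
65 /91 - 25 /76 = 205 /532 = 0.39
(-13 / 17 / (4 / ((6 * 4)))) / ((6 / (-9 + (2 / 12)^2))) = 247 / 36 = 6.86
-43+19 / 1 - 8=-32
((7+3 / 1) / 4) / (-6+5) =-5 / 2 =-2.50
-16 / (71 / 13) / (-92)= 52 / 1633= 0.03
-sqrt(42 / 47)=-sqrt(1974) / 47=-0.95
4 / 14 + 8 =58 / 7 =8.29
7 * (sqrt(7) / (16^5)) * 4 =7 * sqrt(7) / 262144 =0.00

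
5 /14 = 0.36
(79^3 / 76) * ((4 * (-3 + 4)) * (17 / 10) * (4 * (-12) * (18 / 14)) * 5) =-1810439208 / 133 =-13612324.87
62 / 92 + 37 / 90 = 1123 / 1035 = 1.09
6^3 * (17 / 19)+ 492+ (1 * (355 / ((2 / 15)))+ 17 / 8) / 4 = 821663 / 608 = 1351.42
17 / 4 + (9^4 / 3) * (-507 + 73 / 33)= -48574541 / 44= -1103966.84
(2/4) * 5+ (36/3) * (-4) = -91/2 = -45.50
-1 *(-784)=784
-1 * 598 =-598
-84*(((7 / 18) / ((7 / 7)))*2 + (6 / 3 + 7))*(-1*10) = 24640 / 3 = 8213.33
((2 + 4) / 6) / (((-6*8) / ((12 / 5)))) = -1 / 20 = -0.05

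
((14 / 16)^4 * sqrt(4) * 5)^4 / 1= 20770581606000625 / 17592186044416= 1180.67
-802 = -802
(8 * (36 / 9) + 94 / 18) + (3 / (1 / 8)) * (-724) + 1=-156040 / 9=-17337.78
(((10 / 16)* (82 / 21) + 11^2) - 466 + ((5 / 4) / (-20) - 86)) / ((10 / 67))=-9649139 / 3360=-2871.77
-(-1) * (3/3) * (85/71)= 85/71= 1.20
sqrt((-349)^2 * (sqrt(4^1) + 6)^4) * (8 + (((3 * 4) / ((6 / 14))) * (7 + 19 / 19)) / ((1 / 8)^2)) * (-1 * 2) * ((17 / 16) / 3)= -680823616 / 3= -226941205.33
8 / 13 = 0.62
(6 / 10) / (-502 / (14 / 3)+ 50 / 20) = -42 / 7355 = -0.01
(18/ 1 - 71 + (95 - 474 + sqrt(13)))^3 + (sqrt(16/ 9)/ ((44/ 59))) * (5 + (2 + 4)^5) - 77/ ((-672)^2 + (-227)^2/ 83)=-9078238825794232/ 112599003 + 559885 * sqrt(13)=-78605810.44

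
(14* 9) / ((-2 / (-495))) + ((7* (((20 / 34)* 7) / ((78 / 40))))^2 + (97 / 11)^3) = 18774305779652 / 585066339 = 32089.19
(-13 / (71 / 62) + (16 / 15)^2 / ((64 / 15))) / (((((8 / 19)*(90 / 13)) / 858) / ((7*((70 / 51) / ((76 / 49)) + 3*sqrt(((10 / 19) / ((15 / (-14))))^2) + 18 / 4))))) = -255258700697 / 1629450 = -156653.29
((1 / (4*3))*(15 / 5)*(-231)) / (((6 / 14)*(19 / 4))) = -539 / 19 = -28.37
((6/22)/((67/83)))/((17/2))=0.04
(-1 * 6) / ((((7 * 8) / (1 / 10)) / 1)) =-3 / 280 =-0.01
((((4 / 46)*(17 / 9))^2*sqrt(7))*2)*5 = 11560*sqrt(7) / 42849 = 0.71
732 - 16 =716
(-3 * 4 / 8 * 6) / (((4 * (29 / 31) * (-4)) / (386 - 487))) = -28179 / 464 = -60.73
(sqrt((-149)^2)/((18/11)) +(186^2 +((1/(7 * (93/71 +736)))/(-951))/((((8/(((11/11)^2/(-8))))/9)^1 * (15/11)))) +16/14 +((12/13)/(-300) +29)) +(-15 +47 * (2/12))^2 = 34768.56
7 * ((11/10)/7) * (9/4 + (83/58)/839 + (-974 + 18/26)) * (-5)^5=8446567848125/2530424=3338004.95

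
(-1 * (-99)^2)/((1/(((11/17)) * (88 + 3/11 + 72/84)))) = -565245.91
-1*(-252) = 252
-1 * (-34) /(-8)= -17 /4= -4.25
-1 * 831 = -831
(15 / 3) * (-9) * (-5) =225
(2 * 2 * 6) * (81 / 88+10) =2883 / 11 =262.09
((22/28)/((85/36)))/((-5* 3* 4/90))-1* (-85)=50278/595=84.50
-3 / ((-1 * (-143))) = -3 / 143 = -0.02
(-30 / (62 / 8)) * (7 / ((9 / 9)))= -840 / 31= -27.10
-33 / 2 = -16.50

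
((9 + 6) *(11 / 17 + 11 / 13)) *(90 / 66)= 6750 / 221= 30.54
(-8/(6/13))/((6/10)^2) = -1300/27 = -48.15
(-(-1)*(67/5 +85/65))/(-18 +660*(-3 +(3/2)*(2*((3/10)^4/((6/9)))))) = -191200/25661259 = -0.01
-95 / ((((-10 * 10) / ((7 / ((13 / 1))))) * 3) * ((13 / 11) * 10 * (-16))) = -1463 / 1622400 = -0.00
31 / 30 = 1.03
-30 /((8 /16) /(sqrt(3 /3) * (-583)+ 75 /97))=3388560 /97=34933.61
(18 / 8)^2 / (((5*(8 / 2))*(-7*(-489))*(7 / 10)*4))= 27 / 1022336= 0.00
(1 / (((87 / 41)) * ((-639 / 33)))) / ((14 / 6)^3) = -0.00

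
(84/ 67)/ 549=28/ 12261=0.00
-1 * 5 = -5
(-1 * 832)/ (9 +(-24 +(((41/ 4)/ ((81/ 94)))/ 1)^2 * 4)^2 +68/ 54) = -43046721/ 15197857603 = -0.00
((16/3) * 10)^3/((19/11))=45056000/513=87828.46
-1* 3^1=-3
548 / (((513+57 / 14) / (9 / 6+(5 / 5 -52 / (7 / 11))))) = -607732 / 7239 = -83.95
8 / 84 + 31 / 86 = 823 / 1806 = 0.46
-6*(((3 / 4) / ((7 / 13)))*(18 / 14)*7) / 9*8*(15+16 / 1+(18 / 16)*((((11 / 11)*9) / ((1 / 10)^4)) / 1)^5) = -3108929850000000000000014508 / 7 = -444132835714285714285716400.00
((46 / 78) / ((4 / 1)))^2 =529 / 24336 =0.02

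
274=274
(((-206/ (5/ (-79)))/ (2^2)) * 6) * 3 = 73233/ 5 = 14646.60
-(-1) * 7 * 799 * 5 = 27965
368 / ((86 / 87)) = 16008 / 43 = 372.28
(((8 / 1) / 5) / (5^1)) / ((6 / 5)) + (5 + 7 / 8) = 737 / 120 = 6.14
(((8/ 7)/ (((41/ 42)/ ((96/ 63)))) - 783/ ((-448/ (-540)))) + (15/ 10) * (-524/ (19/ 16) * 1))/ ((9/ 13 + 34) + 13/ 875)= -46.21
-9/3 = -3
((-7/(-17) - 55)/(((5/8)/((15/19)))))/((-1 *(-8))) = -2784/323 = -8.62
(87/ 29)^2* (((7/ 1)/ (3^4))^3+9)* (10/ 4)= 11958280/ 59049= 202.51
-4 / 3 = -1.33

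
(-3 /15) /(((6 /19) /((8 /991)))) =-76 /14865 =-0.01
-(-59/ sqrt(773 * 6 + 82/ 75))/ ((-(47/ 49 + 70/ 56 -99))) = 28910 * sqrt(260949)/ 1650154493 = 0.01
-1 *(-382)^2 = -145924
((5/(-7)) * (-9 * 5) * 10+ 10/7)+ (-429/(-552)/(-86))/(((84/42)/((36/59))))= 1054977071/3267656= 322.85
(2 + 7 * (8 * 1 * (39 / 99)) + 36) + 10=70.06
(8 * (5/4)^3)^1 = 125/8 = 15.62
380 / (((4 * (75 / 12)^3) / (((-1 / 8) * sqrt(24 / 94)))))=-304 * sqrt(141) / 146875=-0.02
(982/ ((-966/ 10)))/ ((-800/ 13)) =6383/ 38640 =0.17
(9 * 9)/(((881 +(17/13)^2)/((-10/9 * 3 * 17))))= -129285/24863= -5.20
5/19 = 0.26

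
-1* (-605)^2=-366025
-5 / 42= -0.12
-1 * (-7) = 7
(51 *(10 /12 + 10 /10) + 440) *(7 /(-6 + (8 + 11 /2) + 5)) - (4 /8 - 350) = 32413 /50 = 648.26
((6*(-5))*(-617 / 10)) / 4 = 1851 / 4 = 462.75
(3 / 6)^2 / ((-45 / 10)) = -1 / 18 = -0.06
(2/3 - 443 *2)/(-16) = 166/3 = 55.33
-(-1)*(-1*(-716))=716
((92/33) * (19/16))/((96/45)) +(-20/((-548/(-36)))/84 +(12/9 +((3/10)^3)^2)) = 181670719451/63294000000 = 2.87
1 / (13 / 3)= 3 / 13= 0.23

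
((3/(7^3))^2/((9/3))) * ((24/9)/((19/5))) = 40/2235331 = 0.00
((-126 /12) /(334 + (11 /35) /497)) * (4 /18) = -121765 /17429823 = -0.01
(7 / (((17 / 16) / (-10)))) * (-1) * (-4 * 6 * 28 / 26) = -376320 / 221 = -1702.81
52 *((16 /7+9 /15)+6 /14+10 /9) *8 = 579904 /315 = 1840.97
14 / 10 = 7 / 5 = 1.40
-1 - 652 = -653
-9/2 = -4.50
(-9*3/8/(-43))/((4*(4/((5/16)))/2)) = 135/44032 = 0.00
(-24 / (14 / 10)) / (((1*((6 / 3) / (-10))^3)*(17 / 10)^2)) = 1500000 / 2023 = 741.47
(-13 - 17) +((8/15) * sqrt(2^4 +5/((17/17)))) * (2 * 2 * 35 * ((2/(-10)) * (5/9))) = -68.02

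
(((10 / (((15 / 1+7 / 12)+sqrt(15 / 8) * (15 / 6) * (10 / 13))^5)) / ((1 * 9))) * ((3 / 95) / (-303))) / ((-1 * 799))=132235650915042016370755584 / 562489898606428434179493650493297337843-284294399054267375025408000 * sqrt(30) / 9562328276309283381051392058386054743331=0.00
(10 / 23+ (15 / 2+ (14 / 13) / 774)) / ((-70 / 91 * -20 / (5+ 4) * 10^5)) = 1836637 / 39560000000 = 0.00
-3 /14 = -0.21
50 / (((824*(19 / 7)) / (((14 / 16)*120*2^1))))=18375 / 3914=4.69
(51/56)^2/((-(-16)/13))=33813/50176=0.67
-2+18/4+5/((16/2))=25/8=3.12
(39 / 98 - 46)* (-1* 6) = 13407 / 49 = 273.61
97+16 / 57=5545 / 57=97.28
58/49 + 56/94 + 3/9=14597/6909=2.11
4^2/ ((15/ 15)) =16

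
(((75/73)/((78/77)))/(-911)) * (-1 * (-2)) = -1925/864539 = -0.00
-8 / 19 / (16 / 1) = -1 / 38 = -0.03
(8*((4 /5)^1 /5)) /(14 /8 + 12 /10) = 128 /295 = 0.43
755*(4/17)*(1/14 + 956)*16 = 323381600/119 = 2717492.44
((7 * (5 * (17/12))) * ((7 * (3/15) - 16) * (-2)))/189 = 7.66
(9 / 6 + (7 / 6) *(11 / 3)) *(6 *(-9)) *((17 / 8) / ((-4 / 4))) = 663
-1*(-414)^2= -171396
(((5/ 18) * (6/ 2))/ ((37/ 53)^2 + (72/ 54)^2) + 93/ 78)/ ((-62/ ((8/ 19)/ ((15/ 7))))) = -500332/ 101187255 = -0.00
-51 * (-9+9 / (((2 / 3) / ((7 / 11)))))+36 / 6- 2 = 547 / 22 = 24.86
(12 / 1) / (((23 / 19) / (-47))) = -10716 / 23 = -465.91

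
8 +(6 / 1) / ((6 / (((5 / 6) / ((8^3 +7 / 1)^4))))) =8.00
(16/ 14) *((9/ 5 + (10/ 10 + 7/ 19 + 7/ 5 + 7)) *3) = 3768/ 95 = 39.66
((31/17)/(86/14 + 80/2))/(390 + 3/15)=1085/10712941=0.00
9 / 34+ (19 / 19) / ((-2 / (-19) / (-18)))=-5805 / 34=-170.74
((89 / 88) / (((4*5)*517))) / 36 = 89 / 32757120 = 0.00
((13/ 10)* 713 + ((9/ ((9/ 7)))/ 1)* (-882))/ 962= -52471/ 9620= -5.45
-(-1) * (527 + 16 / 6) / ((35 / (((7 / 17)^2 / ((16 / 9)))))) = 33369 / 23120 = 1.44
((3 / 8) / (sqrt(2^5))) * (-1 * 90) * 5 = -675 * sqrt(2) / 32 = -29.83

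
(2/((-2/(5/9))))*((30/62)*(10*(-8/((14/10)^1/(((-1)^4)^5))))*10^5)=1000000000/651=1536098.31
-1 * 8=-8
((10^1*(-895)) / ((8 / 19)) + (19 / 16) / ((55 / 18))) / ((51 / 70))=-65468053 / 2244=-29174.71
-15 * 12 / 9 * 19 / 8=-95 / 2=-47.50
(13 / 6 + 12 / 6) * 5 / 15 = 25 / 18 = 1.39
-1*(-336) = 336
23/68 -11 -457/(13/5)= -164805/884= -186.43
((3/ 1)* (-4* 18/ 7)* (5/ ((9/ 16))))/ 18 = -320/ 21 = -15.24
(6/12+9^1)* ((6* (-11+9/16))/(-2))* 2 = 9519/16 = 594.94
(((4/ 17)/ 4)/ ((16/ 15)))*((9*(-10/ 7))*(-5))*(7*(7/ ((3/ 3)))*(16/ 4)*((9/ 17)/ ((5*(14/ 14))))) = 42525/ 578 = 73.57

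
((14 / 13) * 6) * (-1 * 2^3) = -672 / 13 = -51.69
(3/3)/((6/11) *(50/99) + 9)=0.11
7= 7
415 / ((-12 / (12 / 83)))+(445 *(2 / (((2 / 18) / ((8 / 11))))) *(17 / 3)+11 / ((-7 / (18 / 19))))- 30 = 48241577 / 1463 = 32974.42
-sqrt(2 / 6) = -sqrt(3) / 3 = -0.58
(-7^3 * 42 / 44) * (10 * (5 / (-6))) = 60025 / 22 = 2728.41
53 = 53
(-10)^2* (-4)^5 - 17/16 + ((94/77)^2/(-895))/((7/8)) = -60859303703153/594322960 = -102401.06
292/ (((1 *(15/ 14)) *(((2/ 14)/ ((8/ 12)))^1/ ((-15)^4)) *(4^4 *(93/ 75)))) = 100603125/ 496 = 202828.88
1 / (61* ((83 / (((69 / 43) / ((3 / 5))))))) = 115 / 217709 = 0.00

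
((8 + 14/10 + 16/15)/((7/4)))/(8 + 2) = 314/525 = 0.60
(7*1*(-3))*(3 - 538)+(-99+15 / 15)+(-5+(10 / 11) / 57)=6979774 / 627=11132.02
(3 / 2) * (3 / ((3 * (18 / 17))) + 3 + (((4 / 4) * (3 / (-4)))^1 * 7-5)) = -227 / 24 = -9.46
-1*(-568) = 568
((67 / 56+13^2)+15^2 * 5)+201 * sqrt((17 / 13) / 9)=67 * sqrt(221) / 13+72531 / 56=1371.81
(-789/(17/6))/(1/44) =-208296/17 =-12252.71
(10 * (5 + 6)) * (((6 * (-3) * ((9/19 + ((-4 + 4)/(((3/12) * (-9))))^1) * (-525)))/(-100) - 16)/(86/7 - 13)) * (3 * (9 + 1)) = 5333790/19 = 280725.79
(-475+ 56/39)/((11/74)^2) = -9194204/429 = -21431.71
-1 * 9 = -9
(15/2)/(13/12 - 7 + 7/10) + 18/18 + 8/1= 2367/313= 7.56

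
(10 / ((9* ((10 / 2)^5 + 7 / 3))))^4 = 625 / 39223536717350241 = 0.00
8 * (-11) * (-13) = 1144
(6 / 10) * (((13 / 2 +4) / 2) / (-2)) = -1.58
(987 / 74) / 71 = 987 / 5254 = 0.19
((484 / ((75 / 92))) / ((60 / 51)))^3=6777450543438784 / 52734375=128520543.64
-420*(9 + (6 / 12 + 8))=-7350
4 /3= 1.33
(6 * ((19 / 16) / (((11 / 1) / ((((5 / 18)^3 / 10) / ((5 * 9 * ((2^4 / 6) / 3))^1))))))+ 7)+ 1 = 21897311 / 2737152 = 8.00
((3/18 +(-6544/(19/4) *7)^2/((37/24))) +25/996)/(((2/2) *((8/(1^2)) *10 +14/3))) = 802552081608083/1126369096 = 712512.52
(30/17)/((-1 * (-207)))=0.01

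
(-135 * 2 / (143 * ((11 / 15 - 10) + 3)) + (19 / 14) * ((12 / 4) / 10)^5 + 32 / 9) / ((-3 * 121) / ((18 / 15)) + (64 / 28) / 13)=-326895077713 / 25602201900000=-0.01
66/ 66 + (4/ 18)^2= 85/ 81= 1.05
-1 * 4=-4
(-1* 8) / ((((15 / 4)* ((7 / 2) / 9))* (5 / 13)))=-2496 / 175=-14.26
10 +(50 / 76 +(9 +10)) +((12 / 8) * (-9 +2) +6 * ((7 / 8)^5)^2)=20.74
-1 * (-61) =61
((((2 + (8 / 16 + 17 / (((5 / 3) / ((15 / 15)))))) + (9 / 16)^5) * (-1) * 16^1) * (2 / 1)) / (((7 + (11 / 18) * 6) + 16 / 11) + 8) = -20.29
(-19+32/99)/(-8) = 1849/792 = 2.33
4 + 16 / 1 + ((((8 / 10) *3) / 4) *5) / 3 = 21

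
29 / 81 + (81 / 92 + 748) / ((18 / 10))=3103033 / 7452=416.40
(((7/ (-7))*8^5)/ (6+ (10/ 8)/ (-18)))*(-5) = 11796480/ 427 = 27626.42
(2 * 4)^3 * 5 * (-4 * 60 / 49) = -614400 / 49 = -12538.78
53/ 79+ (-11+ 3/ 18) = -10.16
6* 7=42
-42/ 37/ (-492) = 7/ 3034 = 0.00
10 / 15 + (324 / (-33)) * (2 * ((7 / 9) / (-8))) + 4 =217 / 33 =6.58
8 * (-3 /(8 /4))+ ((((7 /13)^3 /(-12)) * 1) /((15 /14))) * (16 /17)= -20187668 /1680705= -12.01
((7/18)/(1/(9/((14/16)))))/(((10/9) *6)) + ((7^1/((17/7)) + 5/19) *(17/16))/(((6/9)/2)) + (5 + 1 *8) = 4489/190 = 23.63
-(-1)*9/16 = 9/16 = 0.56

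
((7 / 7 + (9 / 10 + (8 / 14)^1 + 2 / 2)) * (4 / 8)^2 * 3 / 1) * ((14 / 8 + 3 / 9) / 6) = 405 / 448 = 0.90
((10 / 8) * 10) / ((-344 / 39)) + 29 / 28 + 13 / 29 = 0.07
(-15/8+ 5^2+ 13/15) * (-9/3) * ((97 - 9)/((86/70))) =-221683/43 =-5155.42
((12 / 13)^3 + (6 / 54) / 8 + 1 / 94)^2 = 36359730189409 / 55273990883904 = 0.66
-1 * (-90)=90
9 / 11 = 0.82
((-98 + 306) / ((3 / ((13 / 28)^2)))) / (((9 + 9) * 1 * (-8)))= -2197 / 21168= -0.10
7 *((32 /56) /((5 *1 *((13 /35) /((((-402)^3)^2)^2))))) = 498735943217626015929769931685888 /13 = 38364303324432770456136150000000.00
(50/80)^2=25/64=0.39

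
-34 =-34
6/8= 3/4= 0.75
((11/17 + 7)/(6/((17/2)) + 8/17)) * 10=65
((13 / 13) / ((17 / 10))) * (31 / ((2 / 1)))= 155 / 17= 9.12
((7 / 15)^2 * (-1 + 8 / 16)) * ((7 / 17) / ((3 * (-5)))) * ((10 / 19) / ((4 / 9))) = 0.00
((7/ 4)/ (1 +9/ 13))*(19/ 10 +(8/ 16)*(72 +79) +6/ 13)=35427/ 440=80.52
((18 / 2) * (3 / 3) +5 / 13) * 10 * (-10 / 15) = -2440 / 39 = -62.56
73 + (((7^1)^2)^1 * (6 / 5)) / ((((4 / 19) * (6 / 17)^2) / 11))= 2968409 / 120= 24736.74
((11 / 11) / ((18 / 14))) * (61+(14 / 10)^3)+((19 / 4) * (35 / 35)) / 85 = 49.63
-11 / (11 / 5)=-5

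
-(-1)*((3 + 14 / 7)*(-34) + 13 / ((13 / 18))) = -152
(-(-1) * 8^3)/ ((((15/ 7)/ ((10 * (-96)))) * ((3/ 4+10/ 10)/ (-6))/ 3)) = 2359296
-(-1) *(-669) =-669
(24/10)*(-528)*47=-297792/5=-59558.40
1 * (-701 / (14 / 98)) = -4907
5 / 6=0.83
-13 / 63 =-0.21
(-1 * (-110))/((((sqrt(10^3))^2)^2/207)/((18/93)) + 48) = 34155/7764904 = 0.00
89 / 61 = 1.46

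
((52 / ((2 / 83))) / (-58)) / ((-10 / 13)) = 48.37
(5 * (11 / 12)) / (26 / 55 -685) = -3025 / 451788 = -0.01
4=4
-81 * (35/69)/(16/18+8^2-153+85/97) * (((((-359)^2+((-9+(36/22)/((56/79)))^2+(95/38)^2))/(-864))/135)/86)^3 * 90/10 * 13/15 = -18458304388773389796757779387541/2366129801440315271355346940998975488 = -0.00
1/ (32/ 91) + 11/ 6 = 449/ 96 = 4.68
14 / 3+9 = 41 / 3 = 13.67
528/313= 1.69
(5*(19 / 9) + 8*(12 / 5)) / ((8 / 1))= 1339 / 360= 3.72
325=325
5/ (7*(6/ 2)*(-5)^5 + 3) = -5/ 65622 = -0.00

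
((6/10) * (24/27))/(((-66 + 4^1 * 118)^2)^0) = 8/15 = 0.53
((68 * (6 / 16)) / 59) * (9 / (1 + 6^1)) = 459 / 826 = 0.56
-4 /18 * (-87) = 58 /3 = 19.33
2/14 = 1/7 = 0.14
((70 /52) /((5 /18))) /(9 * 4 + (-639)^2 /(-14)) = -98 /589069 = -0.00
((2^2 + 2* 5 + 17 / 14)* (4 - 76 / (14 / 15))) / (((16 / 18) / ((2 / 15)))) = -176.70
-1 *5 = -5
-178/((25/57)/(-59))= 598614/25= 23944.56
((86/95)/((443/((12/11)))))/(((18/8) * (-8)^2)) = 43/2777610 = 0.00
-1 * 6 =-6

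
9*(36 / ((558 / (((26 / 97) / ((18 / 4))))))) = 104 / 3007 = 0.03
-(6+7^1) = -13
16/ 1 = 16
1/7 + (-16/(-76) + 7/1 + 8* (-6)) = -5406/133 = -40.65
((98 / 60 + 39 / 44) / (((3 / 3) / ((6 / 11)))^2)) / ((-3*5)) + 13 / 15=81526 / 99825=0.82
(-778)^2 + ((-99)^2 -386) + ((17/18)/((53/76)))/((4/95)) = 586453531/954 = 614731.16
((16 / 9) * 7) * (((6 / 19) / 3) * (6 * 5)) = 2240 / 57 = 39.30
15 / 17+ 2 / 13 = 229 / 221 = 1.04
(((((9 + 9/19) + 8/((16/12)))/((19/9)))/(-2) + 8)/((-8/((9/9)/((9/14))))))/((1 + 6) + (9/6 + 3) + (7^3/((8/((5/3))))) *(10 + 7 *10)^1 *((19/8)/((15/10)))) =-10955/117781304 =-0.00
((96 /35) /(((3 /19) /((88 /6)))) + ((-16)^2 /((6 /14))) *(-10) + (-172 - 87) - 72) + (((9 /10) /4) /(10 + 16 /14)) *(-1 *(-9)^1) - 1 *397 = -28157747 /4368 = -6446.37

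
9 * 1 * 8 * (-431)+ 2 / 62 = -961991 / 31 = -31031.97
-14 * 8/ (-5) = 112/ 5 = 22.40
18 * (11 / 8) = 99 / 4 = 24.75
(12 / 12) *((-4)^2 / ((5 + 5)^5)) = 1 / 6250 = 0.00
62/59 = 1.05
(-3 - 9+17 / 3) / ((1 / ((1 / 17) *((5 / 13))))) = -95 / 663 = -0.14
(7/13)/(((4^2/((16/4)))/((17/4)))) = 119/208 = 0.57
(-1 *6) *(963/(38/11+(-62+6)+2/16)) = 508464/4613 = 110.22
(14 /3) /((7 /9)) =6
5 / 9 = 0.56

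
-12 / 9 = -4 / 3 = -1.33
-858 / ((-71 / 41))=35178 / 71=495.46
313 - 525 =-212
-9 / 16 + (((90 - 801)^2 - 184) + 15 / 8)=8085413 / 16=505338.31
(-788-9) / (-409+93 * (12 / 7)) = 5579 / 1747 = 3.19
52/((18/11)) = 286/9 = 31.78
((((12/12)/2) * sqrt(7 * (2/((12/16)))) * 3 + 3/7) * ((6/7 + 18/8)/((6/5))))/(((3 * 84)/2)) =145/16464 + 145 * sqrt(42)/7056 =0.14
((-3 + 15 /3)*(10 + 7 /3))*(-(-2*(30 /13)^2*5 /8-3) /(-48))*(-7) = 17612 /507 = 34.74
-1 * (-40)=40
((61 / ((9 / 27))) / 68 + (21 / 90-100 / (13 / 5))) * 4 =-471221 / 3315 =-142.15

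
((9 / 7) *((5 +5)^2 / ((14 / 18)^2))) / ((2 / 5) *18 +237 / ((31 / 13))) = 3766500 / 1888901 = 1.99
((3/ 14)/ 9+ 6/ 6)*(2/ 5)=0.41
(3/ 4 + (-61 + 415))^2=2013561/ 16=125847.56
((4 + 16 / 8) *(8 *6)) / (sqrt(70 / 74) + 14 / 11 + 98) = 2.87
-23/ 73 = -0.32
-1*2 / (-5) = 2 / 5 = 0.40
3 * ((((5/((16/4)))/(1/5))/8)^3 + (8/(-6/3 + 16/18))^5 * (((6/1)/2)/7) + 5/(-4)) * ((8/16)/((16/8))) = -17833863505887/2867200000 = -6219.96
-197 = -197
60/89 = 0.67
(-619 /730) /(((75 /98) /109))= -3306079 /27375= -120.77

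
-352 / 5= -70.40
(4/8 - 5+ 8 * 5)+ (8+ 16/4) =95/2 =47.50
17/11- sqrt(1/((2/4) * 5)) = 0.91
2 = 2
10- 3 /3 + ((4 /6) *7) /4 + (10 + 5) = 151 /6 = 25.17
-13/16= -0.81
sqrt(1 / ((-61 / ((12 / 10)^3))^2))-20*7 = -1067284 / 7625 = -139.97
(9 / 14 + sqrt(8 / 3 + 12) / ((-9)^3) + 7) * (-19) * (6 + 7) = -1886.49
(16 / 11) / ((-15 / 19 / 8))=-2432 / 165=-14.74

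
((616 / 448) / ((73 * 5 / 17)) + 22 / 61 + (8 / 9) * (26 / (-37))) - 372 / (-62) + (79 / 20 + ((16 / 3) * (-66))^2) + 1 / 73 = 7349816027753 / 59313960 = 123913.76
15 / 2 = 7.50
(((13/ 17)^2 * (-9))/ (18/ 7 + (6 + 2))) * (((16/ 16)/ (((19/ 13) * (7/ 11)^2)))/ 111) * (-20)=7975110/ 52620253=0.15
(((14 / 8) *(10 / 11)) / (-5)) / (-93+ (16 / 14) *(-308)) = 7 / 9790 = 0.00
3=3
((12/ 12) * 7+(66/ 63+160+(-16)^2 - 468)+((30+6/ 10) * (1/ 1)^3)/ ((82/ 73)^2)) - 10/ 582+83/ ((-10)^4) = -674899517149/ 34241970000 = -19.71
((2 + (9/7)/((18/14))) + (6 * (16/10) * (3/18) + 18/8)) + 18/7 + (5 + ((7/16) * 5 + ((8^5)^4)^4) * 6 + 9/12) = 2968303068827685673699939801248103106590172946751039849644298418171601231603/280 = 10601082388670305977499790000000000000000000000000000000000000000000000000.00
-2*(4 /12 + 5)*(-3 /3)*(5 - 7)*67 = -1429.33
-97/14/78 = -97/1092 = -0.09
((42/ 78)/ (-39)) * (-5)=35/ 507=0.07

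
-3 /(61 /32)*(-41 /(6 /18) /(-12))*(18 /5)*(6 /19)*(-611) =64932192 /5795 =11204.86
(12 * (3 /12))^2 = 9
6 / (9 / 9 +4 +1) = 1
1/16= 0.06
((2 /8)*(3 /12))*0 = 0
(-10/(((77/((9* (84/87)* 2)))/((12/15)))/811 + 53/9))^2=606155673600/210696606289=2.88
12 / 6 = 2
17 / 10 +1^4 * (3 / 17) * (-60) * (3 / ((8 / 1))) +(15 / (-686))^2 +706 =28149660057 / 40000660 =703.73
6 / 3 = 2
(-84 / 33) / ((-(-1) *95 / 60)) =-336 / 209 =-1.61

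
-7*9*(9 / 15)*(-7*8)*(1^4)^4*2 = 4233.60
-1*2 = -2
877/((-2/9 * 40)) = -7893/80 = -98.66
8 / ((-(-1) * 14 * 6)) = 2 / 21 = 0.10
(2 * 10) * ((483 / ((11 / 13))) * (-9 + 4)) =-627900 / 11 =-57081.82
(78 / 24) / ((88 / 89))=1157 / 352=3.29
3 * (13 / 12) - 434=-430.75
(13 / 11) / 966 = 13 / 10626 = 0.00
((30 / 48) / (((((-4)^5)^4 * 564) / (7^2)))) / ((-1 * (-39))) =245 / 193478862116487168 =0.00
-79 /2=-39.50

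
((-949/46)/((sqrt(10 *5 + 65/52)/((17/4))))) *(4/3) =-16133 *sqrt(205)/14145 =-16.33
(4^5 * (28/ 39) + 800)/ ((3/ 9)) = 59872/ 13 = 4605.54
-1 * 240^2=-57600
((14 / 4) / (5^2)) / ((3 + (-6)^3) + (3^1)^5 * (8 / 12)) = -0.00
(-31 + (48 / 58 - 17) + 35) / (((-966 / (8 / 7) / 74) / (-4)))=-417952 / 98049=-4.26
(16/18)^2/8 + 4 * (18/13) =5936/1053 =5.64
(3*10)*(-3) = -90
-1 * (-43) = 43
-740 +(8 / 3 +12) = -2176 / 3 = -725.33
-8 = -8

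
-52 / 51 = -1.02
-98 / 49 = -2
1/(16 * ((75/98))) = 49/600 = 0.08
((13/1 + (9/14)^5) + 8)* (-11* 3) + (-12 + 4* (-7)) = -396173609/537824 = -736.62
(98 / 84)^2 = 49 / 36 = 1.36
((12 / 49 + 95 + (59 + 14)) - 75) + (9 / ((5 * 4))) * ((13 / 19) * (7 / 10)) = 17402331 / 186200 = 93.46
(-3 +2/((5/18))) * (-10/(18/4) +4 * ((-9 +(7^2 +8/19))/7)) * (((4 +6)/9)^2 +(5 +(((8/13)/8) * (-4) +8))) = 73289804/60021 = 1221.07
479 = 479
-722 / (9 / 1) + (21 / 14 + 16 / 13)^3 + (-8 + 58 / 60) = -52906169 / 790920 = -66.89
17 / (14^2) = 17 / 196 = 0.09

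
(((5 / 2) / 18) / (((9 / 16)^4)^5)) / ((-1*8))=-188894659314785808547840 / 109418989131512359209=-1726.34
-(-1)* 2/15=2/15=0.13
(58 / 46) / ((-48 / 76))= -551 / 276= -2.00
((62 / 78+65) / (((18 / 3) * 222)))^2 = 1646089 / 674648676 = 0.00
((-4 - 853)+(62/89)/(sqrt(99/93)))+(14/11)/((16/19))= -75283/88+62 * sqrt(1023)/2937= -854.81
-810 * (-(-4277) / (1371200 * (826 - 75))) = -346437 / 102977120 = -0.00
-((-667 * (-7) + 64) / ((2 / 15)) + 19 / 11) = -35499.23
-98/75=-1.31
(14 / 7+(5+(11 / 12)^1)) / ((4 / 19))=1805 / 48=37.60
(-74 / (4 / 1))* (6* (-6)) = 666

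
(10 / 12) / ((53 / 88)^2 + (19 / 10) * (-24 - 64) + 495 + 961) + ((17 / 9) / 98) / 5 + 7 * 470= 724232771165377 / 220131240210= 3290.00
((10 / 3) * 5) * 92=4600 / 3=1533.33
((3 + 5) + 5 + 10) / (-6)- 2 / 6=-25 / 6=-4.17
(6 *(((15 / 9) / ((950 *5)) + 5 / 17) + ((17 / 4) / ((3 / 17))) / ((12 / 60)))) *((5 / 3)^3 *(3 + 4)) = 409391815 / 17442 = 23471.61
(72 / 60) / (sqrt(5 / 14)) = 6*sqrt(70) / 25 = 2.01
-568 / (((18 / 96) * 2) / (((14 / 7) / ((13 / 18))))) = -54528 / 13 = -4194.46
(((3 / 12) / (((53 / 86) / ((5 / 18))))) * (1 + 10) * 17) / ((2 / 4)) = 40205 / 954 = 42.14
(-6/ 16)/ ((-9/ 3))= 1/ 8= 0.12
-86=-86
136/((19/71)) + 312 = 15584/19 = 820.21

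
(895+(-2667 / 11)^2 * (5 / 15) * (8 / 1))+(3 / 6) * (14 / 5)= 95380842 / 605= 157654.28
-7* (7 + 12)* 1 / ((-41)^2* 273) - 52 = -3409087 / 65559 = -52.00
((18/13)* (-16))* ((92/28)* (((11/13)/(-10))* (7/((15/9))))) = 109296/4225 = 25.87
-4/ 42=-2/ 21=-0.10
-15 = -15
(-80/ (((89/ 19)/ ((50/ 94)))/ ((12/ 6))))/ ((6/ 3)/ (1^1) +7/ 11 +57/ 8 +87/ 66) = -267520/ 163137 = -1.64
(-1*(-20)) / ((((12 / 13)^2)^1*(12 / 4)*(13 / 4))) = 65 / 27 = 2.41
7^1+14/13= 8.08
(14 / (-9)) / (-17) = 14 / 153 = 0.09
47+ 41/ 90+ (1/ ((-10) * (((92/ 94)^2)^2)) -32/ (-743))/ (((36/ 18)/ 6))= 14149342369267/ 299407482720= 47.26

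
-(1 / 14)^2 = -1 / 196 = -0.01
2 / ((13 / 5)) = 10 / 13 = 0.77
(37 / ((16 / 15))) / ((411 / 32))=370 / 137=2.70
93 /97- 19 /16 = -355 /1552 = -0.23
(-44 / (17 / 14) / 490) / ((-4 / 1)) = 11 / 595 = 0.02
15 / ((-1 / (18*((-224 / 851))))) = 60480 / 851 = 71.07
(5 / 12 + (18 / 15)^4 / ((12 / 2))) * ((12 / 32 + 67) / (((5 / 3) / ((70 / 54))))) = 21570241 / 540000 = 39.94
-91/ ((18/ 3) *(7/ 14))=-91/ 3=-30.33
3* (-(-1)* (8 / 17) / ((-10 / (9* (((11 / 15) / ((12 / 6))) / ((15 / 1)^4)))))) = -0.00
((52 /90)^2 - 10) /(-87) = 19574 /176175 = 0.11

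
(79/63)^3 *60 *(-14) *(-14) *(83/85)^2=54344730736/2457945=22109.82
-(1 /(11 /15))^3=-3375 /1331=-2.54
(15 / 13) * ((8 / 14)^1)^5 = 15360 / 218491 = 0.07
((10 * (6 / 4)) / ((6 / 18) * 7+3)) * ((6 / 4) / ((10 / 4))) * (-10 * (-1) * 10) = 675 / 4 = 168.75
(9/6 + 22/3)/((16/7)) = 371/96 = 3.86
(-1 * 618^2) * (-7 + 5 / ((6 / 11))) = -827502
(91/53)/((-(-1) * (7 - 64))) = -91/3021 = -0.03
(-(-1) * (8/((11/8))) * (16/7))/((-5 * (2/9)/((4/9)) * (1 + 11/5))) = -128/77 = -1.66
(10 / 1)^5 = 100000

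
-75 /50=-3 /2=-1.50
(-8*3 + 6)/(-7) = 18/7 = 2.57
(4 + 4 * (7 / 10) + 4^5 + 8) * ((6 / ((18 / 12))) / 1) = 20776 / 5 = 4155.20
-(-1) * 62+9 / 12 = 251 / 4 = 62.75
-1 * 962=-962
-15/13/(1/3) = -45/13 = -3.46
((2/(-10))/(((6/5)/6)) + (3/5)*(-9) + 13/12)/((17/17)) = -319/60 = -5.32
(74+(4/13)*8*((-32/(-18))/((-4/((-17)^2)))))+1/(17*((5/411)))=-2360303/9945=-237.34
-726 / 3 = -242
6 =6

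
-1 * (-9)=9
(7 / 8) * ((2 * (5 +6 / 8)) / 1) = 161 / 16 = 10.06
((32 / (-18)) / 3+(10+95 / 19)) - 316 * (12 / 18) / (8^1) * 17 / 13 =-7030 / 351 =-20.03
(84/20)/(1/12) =252/5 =50.40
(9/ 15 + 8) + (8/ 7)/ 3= 943/ 105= 8.98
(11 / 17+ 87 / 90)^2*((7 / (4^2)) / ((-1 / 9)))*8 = -4741303 / 57800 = -82.03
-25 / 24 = -1.04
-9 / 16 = -0.56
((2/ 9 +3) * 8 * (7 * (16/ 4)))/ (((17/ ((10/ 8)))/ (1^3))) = 8120/ 153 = 53.07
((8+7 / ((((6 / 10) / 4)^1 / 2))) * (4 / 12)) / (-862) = -152 / 3879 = -0.04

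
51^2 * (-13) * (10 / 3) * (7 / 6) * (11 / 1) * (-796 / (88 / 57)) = 1491547785 / 2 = 745773892.50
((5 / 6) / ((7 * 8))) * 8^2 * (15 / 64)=25 / 112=0.22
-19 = -19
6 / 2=3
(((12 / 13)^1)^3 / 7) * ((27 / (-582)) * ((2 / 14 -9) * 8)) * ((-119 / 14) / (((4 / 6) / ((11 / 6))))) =-90154944 / 10442341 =-8.63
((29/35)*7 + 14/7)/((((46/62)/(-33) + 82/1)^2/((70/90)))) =2441901/2705001065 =0.00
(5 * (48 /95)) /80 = 3 /95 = 0.03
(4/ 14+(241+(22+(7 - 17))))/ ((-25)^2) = 1773/ 4375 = 0.41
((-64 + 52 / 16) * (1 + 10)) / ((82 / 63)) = -168399 / 328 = -513.41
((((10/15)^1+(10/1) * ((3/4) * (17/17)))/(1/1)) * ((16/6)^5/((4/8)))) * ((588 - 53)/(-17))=-859013120/12393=-69314.38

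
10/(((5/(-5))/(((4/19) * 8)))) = -320/19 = -16.84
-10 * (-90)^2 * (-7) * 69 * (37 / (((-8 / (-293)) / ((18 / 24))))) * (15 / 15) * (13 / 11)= 2067645659625 / 44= 46991946809.66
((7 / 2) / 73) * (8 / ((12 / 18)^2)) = 63 / 73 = 0.86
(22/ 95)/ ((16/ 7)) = 77/ 760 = 0.10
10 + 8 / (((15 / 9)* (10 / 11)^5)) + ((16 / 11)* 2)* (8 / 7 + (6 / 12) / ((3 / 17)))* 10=1925983343 / 14437500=133.40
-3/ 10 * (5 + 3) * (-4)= 48/ 5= 9.60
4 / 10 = 2 / 5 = 0.40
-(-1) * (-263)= -263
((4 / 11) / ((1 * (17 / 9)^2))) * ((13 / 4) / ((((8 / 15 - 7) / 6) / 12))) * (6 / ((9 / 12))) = -9097920 / 308363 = -29.50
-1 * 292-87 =-379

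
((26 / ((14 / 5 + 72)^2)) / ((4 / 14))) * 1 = 2275 / 139876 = 0.02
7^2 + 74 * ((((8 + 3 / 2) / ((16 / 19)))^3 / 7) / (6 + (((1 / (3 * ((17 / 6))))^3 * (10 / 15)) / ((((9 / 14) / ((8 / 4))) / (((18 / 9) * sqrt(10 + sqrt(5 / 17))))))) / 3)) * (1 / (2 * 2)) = 49 + 1740697597 / (458752 * (896 * sqrt(sqrt(85) / 17 + 10) / 397953 + 6)) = 680.63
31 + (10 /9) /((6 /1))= 842 /27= 31.19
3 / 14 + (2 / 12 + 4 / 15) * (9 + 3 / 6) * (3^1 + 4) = 12193 / 420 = 29.03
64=64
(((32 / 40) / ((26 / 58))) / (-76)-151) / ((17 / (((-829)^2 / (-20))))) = 64090033937 / 209950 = 305263.32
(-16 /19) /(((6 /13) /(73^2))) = -554216 /57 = -9723.09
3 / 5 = 0.60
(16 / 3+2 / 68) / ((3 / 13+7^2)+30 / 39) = 547 / 5100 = 0.11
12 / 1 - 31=-19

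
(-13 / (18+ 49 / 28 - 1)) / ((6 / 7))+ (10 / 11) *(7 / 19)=-22288 / 47025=-0.47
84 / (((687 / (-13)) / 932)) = -339248 / 229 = -1481.43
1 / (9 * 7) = 1 / 63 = 0.02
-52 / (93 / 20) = -1040 / 93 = -11.18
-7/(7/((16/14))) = -8/7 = -1.14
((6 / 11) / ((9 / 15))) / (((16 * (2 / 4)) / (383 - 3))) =475 / 11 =43.18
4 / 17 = 0.24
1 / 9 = 0.11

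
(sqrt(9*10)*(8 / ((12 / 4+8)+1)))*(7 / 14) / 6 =0.53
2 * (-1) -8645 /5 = -1731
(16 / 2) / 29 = 8 / 29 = 0.28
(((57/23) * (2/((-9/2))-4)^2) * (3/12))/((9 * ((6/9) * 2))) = 1900/1863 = 1.02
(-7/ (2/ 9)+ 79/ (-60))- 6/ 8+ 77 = 1303/ 30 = 43.43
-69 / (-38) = 69 / 38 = 1.82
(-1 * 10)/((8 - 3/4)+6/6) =-40/33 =-1.21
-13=-13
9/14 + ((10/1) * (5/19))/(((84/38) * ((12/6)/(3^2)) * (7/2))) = 213/98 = 2.17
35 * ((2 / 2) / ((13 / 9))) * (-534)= -168210 / 13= -12939.23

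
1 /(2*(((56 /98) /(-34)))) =-119 /4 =-29.75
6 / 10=3 / 5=0.60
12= 12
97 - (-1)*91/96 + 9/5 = 47879/480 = 99.75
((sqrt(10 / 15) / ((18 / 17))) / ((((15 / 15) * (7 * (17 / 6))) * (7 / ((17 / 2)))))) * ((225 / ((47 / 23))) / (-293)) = -9775 * sqrt(6) / 1349558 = -0.02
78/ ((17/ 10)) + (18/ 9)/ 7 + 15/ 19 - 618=-1291127/ 2261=-571.04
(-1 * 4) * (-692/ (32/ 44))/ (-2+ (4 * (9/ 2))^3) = 173/ 265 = 0.65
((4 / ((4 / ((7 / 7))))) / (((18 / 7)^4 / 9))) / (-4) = -2401 / 46656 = -0.05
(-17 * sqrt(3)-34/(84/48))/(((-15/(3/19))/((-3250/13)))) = -850 * sqrt(3)/19-6800/133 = -128.61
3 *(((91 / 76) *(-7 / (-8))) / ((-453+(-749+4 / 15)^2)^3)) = 21767484375 / 1217197098761431278250600448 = 0.00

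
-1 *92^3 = -778688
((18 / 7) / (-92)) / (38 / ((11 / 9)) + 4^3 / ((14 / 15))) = -0.00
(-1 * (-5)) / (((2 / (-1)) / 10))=-25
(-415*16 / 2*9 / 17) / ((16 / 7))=-26145 / 34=-768.97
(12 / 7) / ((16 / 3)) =9 / 28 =0.32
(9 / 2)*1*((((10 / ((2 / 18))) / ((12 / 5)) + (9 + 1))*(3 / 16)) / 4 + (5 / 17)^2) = 770085 / 73984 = 10.41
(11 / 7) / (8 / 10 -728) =-55 / 25452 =-0.00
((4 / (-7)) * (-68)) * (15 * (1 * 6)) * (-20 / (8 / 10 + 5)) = -2448000 / 203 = -12059.11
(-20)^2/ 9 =400/ 9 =44.44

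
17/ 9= 1.89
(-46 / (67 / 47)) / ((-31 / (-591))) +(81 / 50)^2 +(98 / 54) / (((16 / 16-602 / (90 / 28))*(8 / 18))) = -6666248823606 / 10882181875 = -612.58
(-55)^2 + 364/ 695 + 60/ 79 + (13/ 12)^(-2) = 28088622009/ 9278945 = 3027.14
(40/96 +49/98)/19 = 0.05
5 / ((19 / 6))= 30 / 19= 1.58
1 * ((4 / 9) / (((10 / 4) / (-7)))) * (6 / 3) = -112 / 45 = -2.49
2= 2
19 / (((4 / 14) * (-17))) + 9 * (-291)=-89179 / 34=-2622.91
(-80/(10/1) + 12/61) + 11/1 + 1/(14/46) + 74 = 34366/427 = 80.48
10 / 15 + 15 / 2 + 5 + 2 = 91 / 6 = 15.17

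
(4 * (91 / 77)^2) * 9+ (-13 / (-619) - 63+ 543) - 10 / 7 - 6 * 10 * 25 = -509154867 / 524293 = -971.13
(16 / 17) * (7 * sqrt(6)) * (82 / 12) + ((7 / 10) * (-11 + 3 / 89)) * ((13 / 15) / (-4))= 11102 / 6675 + 2296 * sqrt(6) / 51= 111.94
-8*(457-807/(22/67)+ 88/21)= 3689516/231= 15971.93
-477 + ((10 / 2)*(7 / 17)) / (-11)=-89234 / 187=-477.19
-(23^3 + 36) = -12203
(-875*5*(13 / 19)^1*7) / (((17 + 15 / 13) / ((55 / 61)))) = -284659375 / 273524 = -1040.71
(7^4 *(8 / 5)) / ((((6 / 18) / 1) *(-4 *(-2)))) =7203 / 5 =1440.60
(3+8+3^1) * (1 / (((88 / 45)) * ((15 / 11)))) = 5.25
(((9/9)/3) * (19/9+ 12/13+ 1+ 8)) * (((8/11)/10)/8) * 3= 64/585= 0.11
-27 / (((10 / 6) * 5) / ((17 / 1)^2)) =-23409 / 25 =-936.36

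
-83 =-83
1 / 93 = 0.01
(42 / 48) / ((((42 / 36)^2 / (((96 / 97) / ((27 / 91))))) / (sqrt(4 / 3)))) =416* sqrt(3) / 291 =2.48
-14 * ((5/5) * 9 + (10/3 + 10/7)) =-578/3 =-192.67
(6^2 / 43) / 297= 4 / 1419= 0.00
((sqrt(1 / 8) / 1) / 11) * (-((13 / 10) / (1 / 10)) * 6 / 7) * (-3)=1.07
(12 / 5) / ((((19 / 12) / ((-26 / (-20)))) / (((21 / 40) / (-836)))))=-2457 / 1985500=-0.00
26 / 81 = 0.32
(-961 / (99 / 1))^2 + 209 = 2971930 / 9801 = 303.23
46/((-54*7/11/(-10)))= 2530/189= 13.39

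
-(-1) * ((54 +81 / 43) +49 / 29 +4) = 76782 / 1247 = 61.57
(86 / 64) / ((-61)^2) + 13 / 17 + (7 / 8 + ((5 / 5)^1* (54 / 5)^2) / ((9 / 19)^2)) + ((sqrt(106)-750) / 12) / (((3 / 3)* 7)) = sqrt(106) / 84 + 181565831753 / 354239200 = 512.67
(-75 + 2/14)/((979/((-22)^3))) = 814.18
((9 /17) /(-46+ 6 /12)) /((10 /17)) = -9 /455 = -0.02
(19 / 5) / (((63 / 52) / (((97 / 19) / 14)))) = 2522 / 2205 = 1.14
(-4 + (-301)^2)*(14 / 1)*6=7610148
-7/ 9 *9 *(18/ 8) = -63/ 4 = -15.75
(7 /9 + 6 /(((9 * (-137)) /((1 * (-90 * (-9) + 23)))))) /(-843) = 4039 /1039419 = 0.00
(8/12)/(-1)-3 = -11/3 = -3.67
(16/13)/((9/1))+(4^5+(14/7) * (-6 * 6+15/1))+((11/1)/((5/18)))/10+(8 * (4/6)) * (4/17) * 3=49220861/49725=989.86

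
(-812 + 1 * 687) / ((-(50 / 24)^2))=144 / 5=28.80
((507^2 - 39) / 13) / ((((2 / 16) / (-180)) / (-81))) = 2305972800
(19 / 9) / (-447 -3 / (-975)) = -325 / 68814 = -0.00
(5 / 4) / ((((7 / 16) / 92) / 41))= 75440 / 7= 10777.14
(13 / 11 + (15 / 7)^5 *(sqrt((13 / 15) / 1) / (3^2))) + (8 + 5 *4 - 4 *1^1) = 5625 *sqrt(195) / 16807 + 277 / 11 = 29.86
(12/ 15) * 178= 712/ 5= 142.40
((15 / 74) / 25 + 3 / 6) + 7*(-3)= -3791 / 185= -20.49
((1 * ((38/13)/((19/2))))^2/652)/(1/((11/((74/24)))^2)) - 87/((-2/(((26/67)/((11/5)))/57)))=72062777143/528078937529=0.14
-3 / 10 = -0.30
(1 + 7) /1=8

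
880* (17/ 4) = 3740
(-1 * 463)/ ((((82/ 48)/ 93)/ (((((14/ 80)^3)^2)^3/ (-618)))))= 70117861112426023491/ 72550587564032000000000000000000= 0.00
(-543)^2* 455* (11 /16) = 1475719245 /16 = 92232452.81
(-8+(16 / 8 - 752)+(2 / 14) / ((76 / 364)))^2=207043321 / 361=573527.20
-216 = -216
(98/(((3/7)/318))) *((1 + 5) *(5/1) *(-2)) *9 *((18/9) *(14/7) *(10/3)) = -523555200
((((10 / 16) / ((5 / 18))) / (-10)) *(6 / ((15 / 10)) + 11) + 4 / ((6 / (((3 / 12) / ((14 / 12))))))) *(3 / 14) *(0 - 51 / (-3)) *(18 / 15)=-27693 / 1960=-14.13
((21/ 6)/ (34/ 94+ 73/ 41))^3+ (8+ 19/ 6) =8738313976081/ 562741641216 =15.53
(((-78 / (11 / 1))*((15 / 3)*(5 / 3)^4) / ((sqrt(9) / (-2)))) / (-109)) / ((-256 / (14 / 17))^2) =-1990625 / 114964033536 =-0.00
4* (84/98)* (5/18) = 20/21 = 0.95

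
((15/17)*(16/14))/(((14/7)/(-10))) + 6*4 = 2256/119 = 18.96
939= 939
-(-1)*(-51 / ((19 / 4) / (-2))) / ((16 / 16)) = 408 / 19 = 21.47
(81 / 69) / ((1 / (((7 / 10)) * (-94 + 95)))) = 189 / 230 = 0.82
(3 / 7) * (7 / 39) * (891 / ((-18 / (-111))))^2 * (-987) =-119188265427 / 52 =-2292082027.44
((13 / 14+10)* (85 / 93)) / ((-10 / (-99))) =85833 / 868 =98.89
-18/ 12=-3/ 2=-1.50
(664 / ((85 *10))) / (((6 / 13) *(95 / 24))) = 17264 / 40375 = 0.43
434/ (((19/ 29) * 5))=12586/ 95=132.48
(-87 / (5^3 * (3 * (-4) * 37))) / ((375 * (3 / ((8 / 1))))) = 58 / 5203125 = 0.00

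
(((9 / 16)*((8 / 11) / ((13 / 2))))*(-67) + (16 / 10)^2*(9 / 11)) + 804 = 2866713 / 3575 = 801.88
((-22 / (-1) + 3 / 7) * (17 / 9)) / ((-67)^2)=2669 / 282807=0.01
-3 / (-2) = 3 / 2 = 1.50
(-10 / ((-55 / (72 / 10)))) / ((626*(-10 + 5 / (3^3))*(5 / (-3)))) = 2916 / 22809875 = 0.00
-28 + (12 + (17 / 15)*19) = 83 / 15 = 5.53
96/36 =8/3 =2.67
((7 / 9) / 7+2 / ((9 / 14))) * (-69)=-667 / 3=-222.33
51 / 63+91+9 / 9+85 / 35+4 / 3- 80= 16.57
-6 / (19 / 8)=-48 / 19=-2.53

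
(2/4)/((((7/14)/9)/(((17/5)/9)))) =17/5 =3.40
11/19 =0.58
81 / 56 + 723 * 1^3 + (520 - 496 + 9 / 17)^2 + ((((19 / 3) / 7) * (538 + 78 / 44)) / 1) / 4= 55247075 / 38148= 1448.23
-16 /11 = -1.45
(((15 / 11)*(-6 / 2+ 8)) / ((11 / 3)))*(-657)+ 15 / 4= -1217.94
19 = 19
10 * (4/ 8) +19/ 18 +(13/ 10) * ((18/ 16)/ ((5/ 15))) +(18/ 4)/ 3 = 8599/ 720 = 11.94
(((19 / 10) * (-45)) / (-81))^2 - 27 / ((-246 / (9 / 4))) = 36163 / 26568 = 1.36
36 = 36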